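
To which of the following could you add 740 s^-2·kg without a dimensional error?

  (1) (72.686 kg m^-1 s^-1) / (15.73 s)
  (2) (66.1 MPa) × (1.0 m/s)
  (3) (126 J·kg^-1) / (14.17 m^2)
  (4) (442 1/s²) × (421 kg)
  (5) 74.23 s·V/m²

Reference: kg·s⁻².
Each option:
  (1) [kg·m⁻¹·s⁻¹] / [s] = kg·m⁻¹·s⁻²
  (2) [kg·m⁻¹·s⁻²] · [m·s⁻¹] = kg·s⁻³
  (3) [m²·s⁻²] / [m²] = s⁻²
  (4) [s⁻²] · [kg] = kg·s⁻²  ← same
  (5) V·s·m⁻² = J·C⁻¹·s·m⁻² = kg·s⁻²·A⁻¹
Only (4) matches kg·s⁻².

(4)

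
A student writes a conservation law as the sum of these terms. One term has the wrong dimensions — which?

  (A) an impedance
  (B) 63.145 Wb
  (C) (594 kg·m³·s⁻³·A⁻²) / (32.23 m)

(B)

Reduce each to base SI dimensions:
  (A) [impedance] = kg·m²·s⁻³·A⁻²
  (B) Wb = V·s = kg·m²·s⁻²·A⁻¹
  (C) [kg·m³·s⁻³·A⁻²] / [m] = kg·m²·s⁻³·A⁻²
All reduce to kg·m²·s⁻³·A⁻² except (B), which is kg·m²·s⁻²·A⁻¹.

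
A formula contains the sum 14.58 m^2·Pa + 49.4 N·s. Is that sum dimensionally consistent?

No

Expand each in SI base units:
  14.58 m^2·Pa:  Pa·m² = N·m⁻²·m² = kg·m·s⁻²
  49.4 N·s:  N·s = kg·m·s⁻²·s = kg·m·s⁻¹
kg·m·s⁻² ≠ kg·m·s⁻¹, so they cannot be added.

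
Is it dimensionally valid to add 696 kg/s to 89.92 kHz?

Dimensions:
  696 kg/s:  kg·s⁻¹
  89.92 kHz:  Hz = s⁻¹
kg·s⁻¹ ≠ s⁻¹, so they cannot be added.

No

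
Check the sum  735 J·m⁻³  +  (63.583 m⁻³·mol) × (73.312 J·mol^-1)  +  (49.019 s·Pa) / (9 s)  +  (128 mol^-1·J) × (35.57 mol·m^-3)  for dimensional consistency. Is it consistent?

Yes

In SI base units:
  735 J·m⁻³:  J·m⁻³ = N·m·m⁻³ = kg·m⁻¹·s⁻²
  (63.583 m⁻³·mol) × (73.312 J·mol^-1):  [m⁻³·mol] · [kg·m²·s⁻²·mol⁻¹] = kg·m⁻¹·s⁻²
  (49.019 s·Pa) / (9 s):  [kg·m⁻¹·s⁻¹] / [s] = kg·m⁻¹·s⁻²
  (128 mol^-1·J) × (35.57 mol·m^-3):  [kg·m²·s⁻²·mol⁻¹] · [m⁻³·mol] = kg·m⁻¹·s⁻²
Every term reduces to kg·m⁻¹·s⁻².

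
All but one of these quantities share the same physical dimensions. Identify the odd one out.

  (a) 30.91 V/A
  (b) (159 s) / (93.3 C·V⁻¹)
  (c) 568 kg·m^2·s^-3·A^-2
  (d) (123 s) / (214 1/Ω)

(d)

Reduce each to base SI dimensions:
  (a) V·A⁻¹ = J·C⁻¹·A⁻¹ = kg·m²·s⁻³·A⁻²
  (b) [s] / [kg⁻¹·m⁻²·s⁴·A²] = kg·m²·s⁻³·A⁻²
  (c) kg·m²·s⁻³·A⁻²
  (d) [s] / [kg⁻¹·m⁻²·s³·A²] = kg·m²·s⁻²·A⁻²
All reduce to kg·m²·s⁻³·A⁻² except (d), which is kg·m²·s⁻²·A⁻².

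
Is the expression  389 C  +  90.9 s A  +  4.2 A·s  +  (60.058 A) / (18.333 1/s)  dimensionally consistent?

Reduce each to base SI dimensions:
  389 C:  C = s·A
  90.9 s A:  s·A
  4.2 A·s:  A·s = s·A
  (60.058 A) / (18.333 1/s):  [A] / [s⁻¹] = s·A
Every term reduces to s·A.

Yes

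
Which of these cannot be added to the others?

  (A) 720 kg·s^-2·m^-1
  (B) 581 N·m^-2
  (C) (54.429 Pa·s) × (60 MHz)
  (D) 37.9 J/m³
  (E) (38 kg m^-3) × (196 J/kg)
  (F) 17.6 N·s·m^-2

(F)

Dimensions:
  (A) kg·m⁻¹·s⁻²
  (B) N·m⁻² = kg·m·s⁻²·m⁻² = kg·m⁻¹·s⁻²
  (C) [kg·m⁻¹·s⁻¹] · [s⁻¹] = kg·m⁻¹·s⁻²
  (D) J·m⁻³ = N·m·m⁻³ = kg·m⁻¹·s⁻²
  (E) [kg·m⁻³] · [m²·s⁻²] = kg·m⁻¹·s⁻²
  (F) N·s·m⁻² = kg·m·s⁻²·s·m⁻² = kg·m⁻¹·s⁻¹
All reduce to kg·m⁻¹·s⁻² except (F), which is kg·m⁻¹·s⁻¹.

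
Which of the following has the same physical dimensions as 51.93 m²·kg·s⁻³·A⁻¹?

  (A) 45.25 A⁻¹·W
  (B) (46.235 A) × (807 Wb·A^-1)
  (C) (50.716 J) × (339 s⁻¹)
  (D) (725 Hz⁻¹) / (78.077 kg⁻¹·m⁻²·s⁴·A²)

Reference: kg·m²·s⁻³·A⁻¹.
Each option:
  (A) W·A⁻¹ = J·s⁻¹·A⁻¹ = kg·m²·s⁻³·A⁻¹  ← same
  (B) [A] · [kg·m²·s⁻²·A⁻²] = kg·m²·s⁻²·A⁻¹
  (C) [kg·m²·s⁻²] · [s⁻¹] = kg·m²·s⁻³
  (D) [s] / [kg⁻¹·m⁻²·s⁴·A²] = kg·m²·s⁻³·A⁻²
Only (A) matches kg·m²·s⁻³·A⁻¹.

(A)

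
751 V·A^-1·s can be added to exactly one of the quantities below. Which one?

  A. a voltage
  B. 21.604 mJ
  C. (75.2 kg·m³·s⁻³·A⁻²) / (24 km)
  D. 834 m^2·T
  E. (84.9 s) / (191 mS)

E.

Reference: V·s·A⁻¹ = J·C⁻¹·s·A⁻¹ = kg·m²·s⁻²·A⁻².
Each option:
  A. [voltage] = kg·m²·s⁻³·A⁻¹
  B. J = N·m = kg·m²·s⁻²
  C. [kg·m³·s⁻³·A⁻²] / [m] = kg·m²·s⁻³·A⁻²
  D. T·m² = Wb·m⁻²·m² = kg·m²·s⁻²·A⁻¹
  E. [s] / [kg⁻¹·m⁻²·s³·A²] = kg·m²·s⁻²·A⁻²  ← same
Only E. matches kg·m²·s⁻²·A⁻².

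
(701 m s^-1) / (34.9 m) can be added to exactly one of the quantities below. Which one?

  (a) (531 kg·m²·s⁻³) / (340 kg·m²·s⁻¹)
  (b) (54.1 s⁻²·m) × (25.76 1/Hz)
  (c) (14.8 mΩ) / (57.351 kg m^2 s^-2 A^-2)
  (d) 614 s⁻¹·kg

(c)

Reference: [m·s⁻¹] / [m] = s⁻¹.
Each option:
  (a) [kg·m²·s⁻³] / [kg·m²·s⁻¹] = s⁻²
  (b) [m·s⁻²] · [s] = m·s⁻¹
  (c) [kg·m²·s⁻³·A⁻²] / [kg·m²·s⁻²·A⁻²] = s⁻¹  ← same
  (d) kg·s⁻¹
Only (c) matches s⁻¹.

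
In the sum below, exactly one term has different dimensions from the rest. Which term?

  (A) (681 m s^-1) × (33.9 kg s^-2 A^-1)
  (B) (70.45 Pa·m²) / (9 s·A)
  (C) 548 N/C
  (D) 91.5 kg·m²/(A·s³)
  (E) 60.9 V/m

Reduce each to base SI dimensions:
  (A) [m·s⁻¹] · [kg·s⁻²·A⁻¹] = kg·m·s⁻³·A⁻¹
  (B) [kg·m·s⁻²] / [s·A] = kg·m·s⁻³·A⁻¹
  (C) N·C⁻¹ = kg·m·s⁻²·(s·A)⁻¹ = kg·m·s⁻³·A⁻¹
  (D) kg·m²·s⁻³·A⁻¹
  (E) V·m⁻¹ = J·C⁻¹·m⁻¹ = kg·m·s⁻³·A⁻¹
All reduce to kg·m·s⁻³·A⁻¹ except (D), which is kg·m²·s⁻³·A⁻¹.

(D)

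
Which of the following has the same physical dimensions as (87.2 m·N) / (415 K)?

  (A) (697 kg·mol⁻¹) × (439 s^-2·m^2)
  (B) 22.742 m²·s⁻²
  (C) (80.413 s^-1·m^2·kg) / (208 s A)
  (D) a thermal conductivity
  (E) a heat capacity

Reference: [kg·m²·s⁻²] / [K] = kg·m²·s⁻²·K⁻¹.
Each option:
  (A) [kg·mol⁻¹] · [m²·s⁻²] = kg·m²·s⁻²·mol⁻¹
  (B) m²·s⁻²
  (C) [kg·m²·s⁻¹] / [s·A] = kg·m²·s⁻²·A⁻¹
  (D) [thermal conductivity] = kg·m·s⁻³·K⁻¹
  (E) [heat capacity] = kg·m²·s⁻²·K⁻¹  ← same
Only (E) matches kg·m²·s⁻²·K⁻¹.

(E)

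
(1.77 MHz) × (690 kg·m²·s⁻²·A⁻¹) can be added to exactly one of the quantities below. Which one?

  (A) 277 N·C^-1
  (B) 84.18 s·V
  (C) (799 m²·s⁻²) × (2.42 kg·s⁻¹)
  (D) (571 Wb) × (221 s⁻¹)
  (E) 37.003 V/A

(D)

Reference: [s⁻¹] · [kg·m²·s⁻²·A⁻¹] = kg·m²·s⁻³·A⁻¹.
Each option:
  (A) N·C⁻¹ = kg·m·s⁻²·(s·A)⁻¹ = kg·m·s⁻³·A⁻¹
  (B) V·s = J·C⁻¹·s = kg·m²·s⁻²·A⁻¹
  (C) [m²·s⁻²] · [kg·s⁻¹] = kg·m²·s⁻³
  (D) [kg·m²·s⁻²·A⁻¹] · [s⁻¹] = kg·m²·s⁻³·A⁻¹  ← same
  (E) V·A⁻¹ = J·C⁻¹·A⁻¹ = kg·m²·s⁻³·A⁻²
Only (D) matches kg·m²·s⁻³·A⁻¹.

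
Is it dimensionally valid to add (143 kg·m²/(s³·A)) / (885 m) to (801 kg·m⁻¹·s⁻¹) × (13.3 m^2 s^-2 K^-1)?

No

Work out the base dimensions of each:
  (143 kg·m²/(s³·A)) / (885 m):  [kg·m²·s⁻³·A⁻¹] / [m] = kg·m·s⁻³·A⁻¹
  (801 kg·m⁻¹·s⁻¹) × (13.3 m^2 s^-2 K^-1):  [kg·m⁻¹·s⁻¹] · [m²·s⁻²·K⁻¹] = kg·m·s⁻³·K⁻¹
kg·m·s⁻³·A⁻¹ ≠ kg·m·s⁻³·K⁻¹, so they cannot be added.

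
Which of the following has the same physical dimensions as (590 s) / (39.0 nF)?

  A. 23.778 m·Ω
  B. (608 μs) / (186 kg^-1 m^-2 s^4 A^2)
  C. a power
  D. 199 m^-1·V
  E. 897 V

Reference: [s] / [kg⁻¹·m⁻²·s⁴·A²] = kg·m²·s⁻³·A⁻².
Each option:
  A. Ω·m = V·A⁻¹·m = kg·m³·s⁻³·A⁻²
  B. [s] / [kg⁻¹·m⁻²·s⁴·A²] = kg·m²·s⁻³·A⁻²  ← same
  C. [power] = kg·m²·s⁻³
  D. V·m⁻¹ = J·C⁻¹·m⁻¹ = kg·m·s⁻³·A⁻¹
  E. V = J·C⁻¹ = kg·m²·s⁻³·A⁻¹
Only B. matches kg·m²·s⁻³·A⁻².

B.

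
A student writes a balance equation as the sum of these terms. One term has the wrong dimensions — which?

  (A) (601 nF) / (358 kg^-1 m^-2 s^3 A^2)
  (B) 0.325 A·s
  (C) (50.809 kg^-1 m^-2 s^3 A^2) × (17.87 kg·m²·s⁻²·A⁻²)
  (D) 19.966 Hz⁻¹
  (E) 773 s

(B)

In SI base units:
  (A) [kg⁻¹·m⁻²·s⁴·A²] / [kg⁻¹·m⁻²·s³·A²] = s
  (B) A·s = s·A
  (C) [kg⁻¹·m⁻²·s³·A²] · [kg·m²·s⁻²·A⁻²] = s
  (D) Hz⁻¹ = (s⁻¹)⁻¹ = s
  (E) s
All reduce to s except (B), which is s·A.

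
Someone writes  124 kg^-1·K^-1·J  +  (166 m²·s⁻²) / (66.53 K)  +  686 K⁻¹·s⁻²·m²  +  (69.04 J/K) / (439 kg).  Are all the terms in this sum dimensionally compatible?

Yes

Reduce each to base SI dimensions:
  124 kg^-1·K^-1·J:  J·kg⁻¹·K⁻¹ = N·m·kg⁻¹·K⁻¹ = m²·s⁻²·K⁻¹
  (166 m²·s⁻²) / (66.53 K):  [m²·s⁻²] / [K] = m²·s⁻²·K⁻¹
  686 K⁻¹·s⁻²·m²:  m²·s⁻²·K⁻¹
  (69.04 J/K) / (439 kg):  [kg·m²·s⁻²·K⁻¹] / [kg] = m²·s⁻²·K⁻¹
Every term reduces to m²·s⁻²·K⁻¹.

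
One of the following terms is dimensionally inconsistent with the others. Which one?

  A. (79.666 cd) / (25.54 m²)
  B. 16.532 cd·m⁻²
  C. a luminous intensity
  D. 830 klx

Dimensions:
  A. [cd] / [m²] = m⁻²·cd
  B. cd·m⁻² = m⁻²·cd
  C. [luminous intensity] = cd
  D. lx = lm·m⁻² = m⁻²·cd
All reduce to m⁻²·cd except C., which is cd.

C.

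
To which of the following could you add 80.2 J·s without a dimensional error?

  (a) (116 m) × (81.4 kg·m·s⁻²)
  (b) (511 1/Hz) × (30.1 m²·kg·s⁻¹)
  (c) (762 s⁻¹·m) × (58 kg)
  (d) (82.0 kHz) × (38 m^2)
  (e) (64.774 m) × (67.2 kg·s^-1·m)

Reference: J·s = N·m·s = kg·m²·s⁻¹.
Each option:
  (a) [m] · [kg·m·s⁻²] = kg·m²·s⁻²
  (b) [s] · [kg·m²·s⁻¹] = kg·m²
  (c) [m·s⁻¹] · [kg] = kg·m·s⁻¹
  (d) [s⁻¹] · [m²] = m²·s⁻¹
  (e) [m] · [kg·m·s⁻¹] = kg·m²·s⁻¹  ← same
Only (e) matches kg·m²·s⁻¹.

(e)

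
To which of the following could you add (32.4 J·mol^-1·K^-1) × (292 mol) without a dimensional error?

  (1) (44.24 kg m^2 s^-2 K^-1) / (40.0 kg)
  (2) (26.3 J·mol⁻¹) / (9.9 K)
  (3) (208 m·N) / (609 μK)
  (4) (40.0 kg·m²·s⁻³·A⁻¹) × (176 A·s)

(3)

Reference: [kg·m²·s⁻²·K⁻¹·mol⁻¹] · [mol] = kg·m²·s⁻²·K⁻¹.
Each option:
  (1) [kg·m²·s⁻²·K⁻¹] / [kg] = m²·s⁻²·K⁻¹
  (2) [kg·m²·s⁻²·mol⁻¹] / [K] = kg·m²·s⁻²·K⁻¹·mol⁻¹
  (3) [kg·m²·s⁻²] / [K] = kg·m²·s⁻²·K⁻¹  ← same
  (4) [kg·m²·s⁻³·A⁻¹] · [s·A] = kg·m²·s⁻²
Only (3) matches kg·m²·s⁻²·K⁻¹.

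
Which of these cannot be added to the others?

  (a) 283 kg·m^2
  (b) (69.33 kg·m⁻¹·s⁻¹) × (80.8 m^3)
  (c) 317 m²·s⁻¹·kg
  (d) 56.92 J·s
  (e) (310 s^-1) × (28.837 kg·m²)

Reduce each to base SI dimensions:
  (a) kg·m²
  (b) [kg·m⁻¹·s⁻¹] · [m³] = kg·m²·s⁻¹
  (c) kg·m²·s⁻¹
  (d) J·s = N·m·s = kg·m²·s⁻¹
  (e) [s⁻¹] · [kg·m²] = kg·m²·s⁻¹
All reduce to kg·m²·s⁻¹ except (a), which is kg·m².

(a)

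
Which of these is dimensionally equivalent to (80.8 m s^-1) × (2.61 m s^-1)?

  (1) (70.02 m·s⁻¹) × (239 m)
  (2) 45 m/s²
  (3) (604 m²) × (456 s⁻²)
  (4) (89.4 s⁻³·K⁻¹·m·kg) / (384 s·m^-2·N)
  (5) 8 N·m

Reference: [m·s⁻¹] · [m·s⁻¹] = m²·s⁻².
Each option:
  (1) [m·s⁻¹] · [m] = m²·s⁻¹
  (2) m·s⁻²
  (3) [m²] · [s⁻²] = m²·s⁻²  ← same
  (4) [kg·m·s⁻³·K⁻¹] / [kg·m⁻¹·s⁻¹] = m²·s⁻²·K⁻¹
  (5) N·m = kg·m·s⁻²·m = kg·m²·s⁻²
Only (3) matches m²·s⁻².

(3)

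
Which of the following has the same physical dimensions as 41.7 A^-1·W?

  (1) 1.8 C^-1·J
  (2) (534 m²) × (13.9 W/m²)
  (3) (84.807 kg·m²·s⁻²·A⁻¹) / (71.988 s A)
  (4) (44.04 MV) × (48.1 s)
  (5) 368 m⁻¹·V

(1)

Reference: W·A⁻¹ = J·s⁻¹·A⁻¹ = kg·m²·s⁻³·A⁻¹.
Each option:
  (1) J·C⁻¹ = N·m·(s·A)⁻¹ = kg·m²·s⁻³·A⁻¹  ← same
  (2) [m²] · [kg·s⁻³] = kg·m²·s⁻³
  (3) [kg·m²·s⁻²·A⁻¹] / [s·A] = kg·m²·s⁻³·A⁻²
  (4) [kg·m²·s⁻³·A⁻¹] · [s] = kg·m²·s⁻²·A⁻¹
  (5) V·m⁻¹ = J·C⁻¹·m⁻¹ = kg·m·s⁻³·A⁻¹
Only (1) matches kg·m²·s⁻³·A⁻¹.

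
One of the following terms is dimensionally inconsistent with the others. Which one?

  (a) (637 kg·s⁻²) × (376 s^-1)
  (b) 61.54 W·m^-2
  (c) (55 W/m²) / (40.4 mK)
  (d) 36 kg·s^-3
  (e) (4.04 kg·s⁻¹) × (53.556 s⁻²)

Expand each in SI base units:
  (a) [kg·s⁻²] · [s⁻¹] = kg·s⁻³
  (b) W·m⁻² = J·s⁻¹·m⁻² = kg·s⁻³
  (c) [kg·s⁻³] / [K] = kg·s⁻³·K⁻¹
  (d) kg·s⁻³
  (e) [kg·s⁻¹] · [s⁻²] = kg·s⁻³
All reduce to kg·s⁻³ except (c), which is kg·s⁻³·K⁻¹.

(c)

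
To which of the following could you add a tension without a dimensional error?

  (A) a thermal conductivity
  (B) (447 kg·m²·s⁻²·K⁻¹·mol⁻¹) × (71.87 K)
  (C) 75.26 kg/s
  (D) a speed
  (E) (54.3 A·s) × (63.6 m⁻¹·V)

(E)

Reference: [tension] = kg·m·s⁻².
Each option:
  (A) [thermal conductivity] = kg·m·s⁻³·K⁻¹
  (B) [kg·m²·s⁻²·K⁻¹·mol⁻¹] · [K] = kg·m²·s⁻²·mol⁻¹
  (C) kg·s⁻¹
  (D) [speed] = m·s⁻¹
  (E) [s·A] · [kg·m·s⁻³·A⁻¹] = kg·m·s⁻²  ← same
Only (E) matches kg·m·s⁻².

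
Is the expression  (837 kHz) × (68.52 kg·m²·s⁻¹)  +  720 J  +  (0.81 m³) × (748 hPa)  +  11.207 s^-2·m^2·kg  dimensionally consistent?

Yes

In SI base units:
  (837 kHz) × (68.52 kg·m²·s⁻¹):  [s⁻¹] · [kg·m²·s⁻¹] = kg·m²·s⁻²
  720 J:  J = N·m = kg·m²·s⁻²
  (0.81 m³) × (748 hPa):  [m³] · [kg·m⁻¹·s⁻²] = kg·m²·s⁻²
  11.207 s^-2·m^2·kg:  kg·m²·s⁻²
Every term reduces to kg·m²·s⁻².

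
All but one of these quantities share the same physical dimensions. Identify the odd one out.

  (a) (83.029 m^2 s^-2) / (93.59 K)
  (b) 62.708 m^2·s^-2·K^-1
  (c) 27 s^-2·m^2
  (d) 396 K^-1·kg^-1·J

Reduce each to base SI dimensions:
  (a) [m²·s⁻²] / [K] = m²·s⁻²·K⁻¹
  (b) m²·s⁻²·K⁻¹
  (c) m²·s⁻²
  (d) J·kg⁻¹·K⁻¹ = N·m·kg⁻¹·K⁻¹ = m²·s⁻²·K⁻¹
All reduce to m²·s⁻²·K⁻¹ except (c), which is m²·s⁻².

(c)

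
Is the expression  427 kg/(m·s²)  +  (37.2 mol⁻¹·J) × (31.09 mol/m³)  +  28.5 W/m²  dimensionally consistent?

No

Reduce each to base SI dimensions:
  427 kg/(m·s²):  kg·m⁻¹·s⁻²
  (37.2 mol⁻¹·J) × (31.09 mol/m³):  [kg·m²·s⁻²·mol⁻¹] · [m⁻³·mol] = kg·m⁻¹·s⁻²
  28.5 W/m²:  W·m⁻² = J·s⁻¹·m⁻² = kg·s⁻³
The terms do not share a single dimension (kg·m⁻¹·s⁻² vs kg·s⁻³).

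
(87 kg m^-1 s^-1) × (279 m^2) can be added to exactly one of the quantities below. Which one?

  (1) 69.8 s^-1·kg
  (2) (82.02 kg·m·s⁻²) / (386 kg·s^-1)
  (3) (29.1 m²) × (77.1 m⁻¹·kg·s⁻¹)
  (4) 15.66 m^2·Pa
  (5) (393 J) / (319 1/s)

Reference: [kg·m⁻¹·s⁻¹] · [m²] = kg·m·s⁻¹.
Each option:
  (1) kg·s⁻¹
  (2) [kg·m·s⁻²] / [kg·s⁻¹] = m·s⁻¹
  (3) [m²] · [kg·m⁻¹·s⁻¹] = kg·m·s⁻¹  ← same
  (4) Pa·m² = N·m⁻²·m² = kg·m·s⁻²
  (5) [kg·m²·s⁻²] / [s⁻¹] = kg·m²·s⁻¹
Only (3) matches kg·m·s⁻¹.

(3)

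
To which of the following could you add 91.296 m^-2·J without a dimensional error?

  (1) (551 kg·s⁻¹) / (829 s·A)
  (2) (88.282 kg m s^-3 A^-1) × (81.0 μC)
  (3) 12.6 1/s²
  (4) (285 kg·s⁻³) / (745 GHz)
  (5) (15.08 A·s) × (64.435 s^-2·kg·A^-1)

(4)

Reference: J·m⁻² = N·m·m⁻² = kg·s⁻².
Each option:
  (1) [kg·s⁻¹] / [s·A] = kg·s⁻²·A⁻¹
  (2) [kg·m·s⁻³·A⁻¹] · [s·A] = kg·m·s⁻²
  (3) s⁻²
  (4) [kg·s⁻³] / [s⁻¹] = kg·s⁻²  ← same
  (5) [s·A] · [kg·s⁻²·A⁻¹] = kg·s⁻¹
Only (4) matches kg·s⁻².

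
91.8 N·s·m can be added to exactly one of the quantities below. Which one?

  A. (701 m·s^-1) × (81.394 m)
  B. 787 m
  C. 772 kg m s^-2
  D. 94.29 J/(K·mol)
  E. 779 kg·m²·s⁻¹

E.

Reference: N·m·s = kg·m·s⁻²·m·s = kg·m²·s⁻¹.
Each option:
  A. [m·s⁻¹] · [m] = m²·s⁻¹
  B. m
  C. kg·m·s⁻²
  D. J·mol⁻¹·K⁻¹ = N·m·mol⁻¹·K⁻¹ = kg·m²·s⁻²·K⁻¹·mol⁻¹
  E. kg·m²·s⁻¹  ← same
Only E. matches kg·m²·s⁻¹.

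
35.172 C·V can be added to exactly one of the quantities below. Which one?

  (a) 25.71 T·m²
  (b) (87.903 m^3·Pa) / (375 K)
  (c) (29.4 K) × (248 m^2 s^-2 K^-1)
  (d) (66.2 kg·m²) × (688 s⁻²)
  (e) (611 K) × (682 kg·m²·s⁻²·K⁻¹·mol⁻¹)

(d)

Reference: C·V = s·A·J·C⁻¹ = kg·m²·s⁻².
Each option:
  (a) T·m² = Wb·m⁻²·m² = kg·m²·s⁻²·A⁻¹
  (b) [kg·m²·s⁻²] / [K] = kg·m²·s⁻²·K⁻¹
  (c) [K] · [m²·s⁻²·K⁻¹] = m²·s⁻²
  (d) [kg·m²] · [s⁻²] = kg·m²·s⁻²  ← same
  (e) [K] · [kg·m²·s⁻²·K⁻¹·mol⁻¹] = kg·m²·s⁻²·mol⁻¹
Only (d) matches kg·m²·s⁻².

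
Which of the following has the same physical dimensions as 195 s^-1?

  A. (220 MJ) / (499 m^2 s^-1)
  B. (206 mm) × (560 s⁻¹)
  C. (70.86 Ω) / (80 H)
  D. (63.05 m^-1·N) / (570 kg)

Reference: s⁻¹.
Each option:
  A. [kg·m²·s⁻²] / [m²·s⁻¹] = kg·s⁻¹
  B. [m] · [s⁻¹] = m·s⁻¹
  C. [kg·m²·s⁻³·A⁻²] / [kg·m²·s⁻²·A⁻²] = s⁻¹  ← same
  D. [kg·s⁻²] / [kg] = s⁻²
Only C. matches s⁻¹.

C.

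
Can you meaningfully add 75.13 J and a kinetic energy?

Work out the base dimensions of each:
  75.13 J:  J = N·m = kg·m²·s⁻²
  a kinetic energy:  [kinetic energy] = kg·m²·s⁻²
Both are kg·m²·s⁻², so they have the same dimensions and can be added.

Yes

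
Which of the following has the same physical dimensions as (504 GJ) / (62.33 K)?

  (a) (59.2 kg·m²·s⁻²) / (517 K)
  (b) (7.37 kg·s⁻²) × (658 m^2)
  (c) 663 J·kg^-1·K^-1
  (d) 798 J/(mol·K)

Reference: [kg·m²·s⁻²] / [K] = kg·m²·s⁻²·K⁻¹.
Each option:
  (a) [kg·m²·s⁻²] / [K] = kg·m²·s⁻²·K⁻¹  ← same
  (b) [kg·s⁻²] · [m²] = kg·m²·s⁻²
  (c) J·kg⁻¹·K⁻¹ = N·m·kg⁻¹·K⁻¹ = m²·s⁻²·K⁻¹
  (d) J·mol⁻¹·K⁻¹ = N·m·mol⁻¹·K⁻¹ = kg·m²·s⁻²·K⁻¹·mol⁻¹
Only (a) matches kg·m²·s⁻²·K⁻¹.

(a)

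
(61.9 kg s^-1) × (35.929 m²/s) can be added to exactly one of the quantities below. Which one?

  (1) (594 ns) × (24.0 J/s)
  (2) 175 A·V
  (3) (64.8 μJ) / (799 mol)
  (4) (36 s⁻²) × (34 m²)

Reference: [kg·s⁻¹] · [m²·s⁻¹] = kg·m²·s⁻².
Each option:
  (1) [s] · [kg·m²·s⁻³] = kg·m²·s⁻²  ← same
  (2) V·A = J·C⁻¹·A = kg·m²·s⁻³
  (3) [kg·m²·s⁻²] / [mol] = kg·m²·s⁻²·mol⁻¹
  (4) [s⁻²] · [m²] = m²·s⁻²
Only (1) matches kg·m²·s⁻².

(1)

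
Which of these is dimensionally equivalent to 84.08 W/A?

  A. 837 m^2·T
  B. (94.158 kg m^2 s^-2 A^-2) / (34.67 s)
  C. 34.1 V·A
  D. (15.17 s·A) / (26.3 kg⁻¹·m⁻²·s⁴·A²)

D.

Reference: W·A⁻¹ = J·s⁻¹·A⁻¹ = kg·m²·s⁻³·A⁻¹.
Each option:
  A. T·m² = Wb·m⁻²·m² = kg·m²·s⁻²·A⁻¹
  B. [kg·m²·s⁻²·A⁻²] / [s] = kg·m²·s⁻³·A⁻²
  C. V·A = J·C⁻¹·A = kg·m²·s⁻³
  D. [s·A] / [kg⁻¹·m⁻²·s⁴·A²] = kg·m²·s⁻³·A⁻¹  ← same
Only D. matches kg·m²·s⁻³·A⁻¹.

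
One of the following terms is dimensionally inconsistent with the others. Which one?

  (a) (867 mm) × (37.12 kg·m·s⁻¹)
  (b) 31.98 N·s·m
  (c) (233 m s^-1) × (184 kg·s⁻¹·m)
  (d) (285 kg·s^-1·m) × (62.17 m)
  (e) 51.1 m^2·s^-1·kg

Work out the base dimensions of each:
  (a) [m] · [kg·m·s⁻¹] = kg·m²·s⁻¹
  (b) N·m·s = kg·m·s⁻²·m·s = kg·m²·s⁻¹
  (c) [m·s⁻¹] · [kg·m·s⁻¹] = kg·m²·s⁻²
  (d) [kg·m·s⁻¹] · [m] = kg·m²·s⁻¹
  (e) kg·m²·s⁻¹
All reduce to kg·m²·s⁻¹ except (c), which is kg·m²·s⁻².

(c)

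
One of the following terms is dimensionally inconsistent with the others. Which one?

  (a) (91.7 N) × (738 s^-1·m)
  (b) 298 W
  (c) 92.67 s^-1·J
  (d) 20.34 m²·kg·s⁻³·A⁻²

Expand each in SI base units:
  (a) [kg·m·s⁻²] · [m·s⁻¹] = kg·m²·s⁻³
  (b) W = J·s⁻¹ = kg·m²·s⁻³
  (c) J·s⁻¹ = N·m·s⁻¹ = kg·m²·s⁻³
  (d) kg·m²·s⁻³·A⁻²
All reduce to kg·m²·s⁻³ except (d), which is kg·m²·s⁻³·A⁻².

(d)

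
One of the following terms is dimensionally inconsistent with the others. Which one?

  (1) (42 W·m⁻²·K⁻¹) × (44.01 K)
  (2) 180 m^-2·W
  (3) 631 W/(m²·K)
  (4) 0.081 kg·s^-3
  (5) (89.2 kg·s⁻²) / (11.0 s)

In SI base units:
  (1) [kg·s⁻³·K⁻¹] · [K] = kg·s⁻³
  (2) W·m⁻² = J·s⁻¹·m⁻² = kg·s⁻³
  (3) W·m⁻²·K⁻¹ = J·s⁻¹·m⁻²·K⁻¹ = kg·s⁻³·K⁻¹
  (4) kg·s⁻³
  (5) [kg·s⁻²] / [s] = kg·s⁻³
All reduce to kg·s⁻³ except (3), which is kg·s⁻³·K⁻¹.

(3)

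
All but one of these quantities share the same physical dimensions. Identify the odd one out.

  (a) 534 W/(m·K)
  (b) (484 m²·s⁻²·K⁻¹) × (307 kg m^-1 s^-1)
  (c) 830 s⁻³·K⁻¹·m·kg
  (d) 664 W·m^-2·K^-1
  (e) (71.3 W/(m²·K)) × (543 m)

(d)

Work out the base dimensions of each:
  (a) W·m⁻¹·K⁻¹ = J·s⁻¹·m⁻¹·K⁻¹ = kg·m·s⁻³·K⁻¹
  (b) [m²·s⁻²·K⁻¹] · [kg·m⁻¹·s⁻¹] = kg·m·s⁻³·K⁻¹
  (c) kg·m·s⁻³·K⁻¹
  (d) W·m⁻²·K⁻¹ = J·s⁻¹·m⁻²·K⁻¹ = kg·s⁻³·K⁻¹
  (e) [kg·s⁻³·K⁻¹] · [m] = kg·m·s⁻³·K⁻¹
All reduce to kg·m·s⁻³·K⁻¹ except (d), which is kg·s⁻³·K⁻¹.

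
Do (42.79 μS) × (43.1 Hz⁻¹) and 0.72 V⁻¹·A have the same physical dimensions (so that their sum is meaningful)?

No

Work out the base dimensions of each:
  (42.79 μS) × (43.1 Hz⁻¹):  [kg⁻¹·m⁻²·s³·A²] · [s] = kg⁻¹·m⁻²·s⁴·A²
  0.72 V⁻¹·A:  A·V⁻¹ = A·(J·C⁻¹)⁻¹ = kg⁻¹·m⁻²·s³·A²
kg⁻¹·m⁻²·s⁴·A² ≠ kg⁻¹·m⁻²·s³·A², so they cannot be added.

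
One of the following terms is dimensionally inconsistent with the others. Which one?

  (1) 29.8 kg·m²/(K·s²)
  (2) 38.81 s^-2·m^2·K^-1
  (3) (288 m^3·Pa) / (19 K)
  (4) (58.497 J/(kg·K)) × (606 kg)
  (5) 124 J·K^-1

(2)

In SI base units:
  (1) kg·m²·s⁻²·K⁻¹
  (2) m²·s⁻²·K⁻¹
  (3) [kg·m²·s⁻²] / [K] = kg·m²·s⁻²·K⁻¹
  (4) [m²·s⁻²·K⁻¹] · [kg] = kg·m²·s⁻²·K⁻¹
  (5) J·K⁻¹ = N·m·K⁻¹ = kg·m²·s⁻²·K⁻¹
All reduce to kg·m²·s⁻²·K⁻¹ except (2), which is m²·s⁻²·K⁻¹.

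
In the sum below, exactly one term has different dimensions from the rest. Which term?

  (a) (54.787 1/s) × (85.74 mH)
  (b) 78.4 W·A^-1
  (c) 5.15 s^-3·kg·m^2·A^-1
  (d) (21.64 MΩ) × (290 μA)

Reduce each to base SI dimensions:
  (a) [s⁻¹] · [kg·m²·s⁻²·A⁻²] = kg·m²·s⁻³·A⁻²
  (b) W·A⁻¹ = J·s⁻¹·A⁻¹ = kg·m²·s⁻³·A⁻¹
  (c) kg·m²·s⁻³·A⁻¹
  (d) [kg·m²·s⁻³·A⁻²] · [A] = kg·m²·s⁻³·A⁻¹
All reduce to kg·m²·s⁻³·A⁻¹ except (a), which is kg·m²·s⁻³·A⁻².

(a)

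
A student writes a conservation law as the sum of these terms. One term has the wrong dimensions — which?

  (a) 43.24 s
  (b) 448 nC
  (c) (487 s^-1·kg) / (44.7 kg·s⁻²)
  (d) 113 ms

Expand each in SI base units:
  (a) s
  (b) C = s·A
  (c) [kg·s⁻¹] / [kg·s⁻²] = s
  (d) s
All reduce to s except (b), which is s·A.

(b)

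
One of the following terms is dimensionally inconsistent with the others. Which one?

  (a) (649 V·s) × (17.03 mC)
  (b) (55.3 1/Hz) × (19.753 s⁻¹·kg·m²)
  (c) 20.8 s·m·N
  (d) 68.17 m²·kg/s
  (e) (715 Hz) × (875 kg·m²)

Work out the base dimensions of each:
  (a) [kg·m²·s⁻²·A⁻¹] · [s·A] = kg·m²·s⁻¹
  (b) [s] · [kg·m²·s⁻¹] = kg·m²
  (c) N·m·s = kg·m·s⁻²·m·s = kg·m²·s⁻¹
  (d) kg·m²·s⁻¹
  (e) [s⁻¹] · [kg·m²] = kg·m²·s⁻¹
All reduce to kg·m²·s⁻¹ except (b), which is kg·m².

(b)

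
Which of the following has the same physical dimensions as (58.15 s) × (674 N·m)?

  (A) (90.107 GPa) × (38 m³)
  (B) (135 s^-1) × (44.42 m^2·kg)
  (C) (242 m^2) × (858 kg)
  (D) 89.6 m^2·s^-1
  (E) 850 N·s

(B)

Reference: [s] · [kg·m²·s⁻²] = kg·m²·s⁻¹.
Each option:
  (A) [kg·m⁻¹·s⁻²] · [m³] = kg·m²·s⁻²
  (B) [s⁻¹] · [kg·m²] = kg·m²·s⁻¹  ← same
  (C) [m²] · [kg] = kg·m²
  (D) m²·s⁻¹
  (E) N·s = kg·m·s⁻²·s = kg·m·s⁻¹
Only (B) matches kg·m²·s⁻¹.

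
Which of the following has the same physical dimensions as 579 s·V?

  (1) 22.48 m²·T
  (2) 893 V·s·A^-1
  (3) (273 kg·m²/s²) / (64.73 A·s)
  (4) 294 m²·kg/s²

(1)

Reference: V·s = J·C⁻¹·s = kg·m²·s⁻²·A⁻¹.
Each option:
  (1) T·m² = Wb·m⁻²·m² = kg·m²·s⁻²·A⁻¹  ← same
  (2) V·s·A⁻¹ = J·C⁻¹·s·A⁻¹ = kg·m²·s⁻²·A⁻²
  (3) [kg·m²·s⁻²] / [s·A] = kg·m²·s⁻³·A⁻¹
  (4) kg·m²·s⁻²
Only (1) matches kg·m²·s⁻²·A⁻¹.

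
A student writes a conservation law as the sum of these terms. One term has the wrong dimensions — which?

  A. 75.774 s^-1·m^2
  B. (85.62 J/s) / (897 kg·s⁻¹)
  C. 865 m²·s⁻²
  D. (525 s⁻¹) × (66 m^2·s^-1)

A.

Reduce each to base SI dimensions:
  A. m²·s⁻¹
  B. [kg·m²·s⁻³] / [kg·s⁻¹] = m²·s⁻²
  C. m²·s⁻²
  D. [s⁻¹] · [m²·s⁻¹] = m²·s⁻²
All reduce to m²·s⁻² except A., which is m²·s⁻¹.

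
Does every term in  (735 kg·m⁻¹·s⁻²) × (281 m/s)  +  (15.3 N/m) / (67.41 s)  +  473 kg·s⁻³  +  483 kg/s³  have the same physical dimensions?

Reduce each to base SI dimensions:
  (735 kg·m⁻¹·s⁻²) × (281 m/s):  [kg·m⁻¹·s⁻²] · [m·s⁻¹] = kg·s⁻³
  (15.3 N/m) / (67.41 s):  [kg·s⁻²] / [s] = kg·s⁻³
  473 kg·s⁻³:  kg·s⁻³
  483 kg/s³:  kg·s⁻³
Every term reduces to kg·s⁻³.

Yes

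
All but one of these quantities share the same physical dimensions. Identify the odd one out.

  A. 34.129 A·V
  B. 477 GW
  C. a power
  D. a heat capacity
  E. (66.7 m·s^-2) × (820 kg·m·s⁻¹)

D.

Expand each in SI base units:
  A. V·A = J·C⁻¹·A = kg·m²·s⁻³
  B. W = J·s⁻¹ = kg·m²·s⁻³
  C. [power] = kg·m²·s⁻³
  D. [heat capacity] = kg·m²·s⁻²·K⁻¹
  E. [m·s⁻²] · [kg·m·s⁻¹] = kg·m²·s⁻³
All reduce to kg·m²·s⁻³ except D., which is kg·m²·s⁻²·K⁻¹.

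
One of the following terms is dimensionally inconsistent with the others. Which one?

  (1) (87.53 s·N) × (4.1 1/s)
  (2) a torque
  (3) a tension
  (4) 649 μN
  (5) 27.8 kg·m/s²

(2)

Expand each in SI base units:
  (1) [kg·m·s⁻¹] · [s⁻¹] = kg·m·s⁻²
  (2) [torque] = kg·m²·s⁻²
  (3) [tension] = kg·m·s⁻²
  (4) N = kg·m·s⁻²
  (5) kg·m·s⁻²
All reduce to kg·m·s⁻² except (2), which is kg·m²·s⁻².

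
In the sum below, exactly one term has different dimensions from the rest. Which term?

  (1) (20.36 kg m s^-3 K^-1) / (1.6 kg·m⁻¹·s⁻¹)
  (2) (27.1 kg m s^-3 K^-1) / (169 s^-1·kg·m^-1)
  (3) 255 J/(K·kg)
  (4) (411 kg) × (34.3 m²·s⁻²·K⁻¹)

(4)

Reduce each to base SI dimensions:
  (1) [kg·m·s⁻³·K⁻¹] / [kg·m⁻¹·s⁻¹] = m²·s⁻²·K⁻¹
  (2) [kg·m·s⁻³·K⁻¹] / [kg·m⁻¹·s⁻¹] = m²·s⁻²·K⁻¹
  (3) J·kg⁻¹·K⁻¹ = N·m·kg⁻¹·K⁻¹ = m²·s⁻²·K⁻¹
  (4) [kg] · [m²·s⁻²·K⁻¹] = kg·m²·s⁻²·K⁻¹
All reduce to m²·s⁻²·K⁻¹ except (4), which is kg·m²·s⁻²·K⁻¹.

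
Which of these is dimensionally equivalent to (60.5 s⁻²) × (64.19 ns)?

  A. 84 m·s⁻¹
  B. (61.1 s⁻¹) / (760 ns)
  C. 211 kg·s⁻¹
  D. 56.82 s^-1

D.

Reference: [s⁻²] · [s] = s⁻¹.
Each option:
  A. m·s⁻¹
  B. [s⁻¹] / [s] = s⁻²
  C. kg·s⁻¹
  D. s⁻¹  ← same
Only D. matches s⁻¹.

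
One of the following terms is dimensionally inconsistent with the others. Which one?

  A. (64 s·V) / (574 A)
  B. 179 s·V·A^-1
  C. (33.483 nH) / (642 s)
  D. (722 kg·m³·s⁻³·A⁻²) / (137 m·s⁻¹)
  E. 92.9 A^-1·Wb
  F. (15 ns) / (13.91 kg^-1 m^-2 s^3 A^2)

C.

Reduce each to base SI dimensions:
  A. [kg·m²·s⁻²·A⁻¹] / [A] = kg·m²·s⁻²·A⁻²
  B. V·s·A⁻¹ = J·C⁻¹·s·A⁻¹ = kg·m²·s⁻²·A⁻²
  C. [kg·m²·s⁻²·A⁻²] / [s] = kg·m²·s⁻³·A⁻²
  D. [kg·m³·s⁻³·A⁻²] / [m·s⁻¹] = kg·m²·s⁻²·A⁻²
  E. Wb·A⁻¹ = V·s·A⁻¹ = kg·m²·s⁻²·A⁻²
  F. [s] / [kg⁻¹·m⁻²·s³·A²] = kg·m²·s⁻²·A⁻²
All reduce to kg·m²·s⁻²·A⁻² except C., which is kg·m²·s⁻³·A⁻².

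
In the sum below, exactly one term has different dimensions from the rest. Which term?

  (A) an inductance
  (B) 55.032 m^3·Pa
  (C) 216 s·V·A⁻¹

(B)

Expand each in SI base units:
  (A) [inductance] = kg·m²·s⁻²·A⁻²
  (B) Pa·m³ = N·m⁻²·m³ = kg·m²·s⁻²
  (C) V·s·A⁻¹ = J·C⁻¹·s·A⁻¹ = kg·m²·s⁻²·A⁻²
All reduce to kg·m²·s⁻²·A⁻² except (B), which is kg·m²·s⁻².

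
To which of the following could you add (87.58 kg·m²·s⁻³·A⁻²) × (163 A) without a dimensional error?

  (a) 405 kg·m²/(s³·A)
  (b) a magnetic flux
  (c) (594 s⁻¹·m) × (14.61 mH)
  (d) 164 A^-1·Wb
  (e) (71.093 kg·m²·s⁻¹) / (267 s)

Reference: [kg·m²·s⁻³·A⁻²] · [A] = kg·m²·s⁻³·A⁻¹.
Each option:
  (a) kg·m²·s⁻³·A⁻¹  ← same
  (b) [magnetic flux] = kg·m²·s⁻²·A⁻¹
  (c) [m·s⁻¹] · [kg·m²·s⁻²·A⁻²] = kg·m³·s⁻³·A⁻²
  (d) Wb·A⁻¹ = V·s·A⁻¹ = kg·m²·s⁻²·A⁻²
  (e) [kg·m²·s⁻¹] / [s] = kg·m²·s⁻²
Only (a) matches kg·m²·s⁻³·A⁻¹.

(a)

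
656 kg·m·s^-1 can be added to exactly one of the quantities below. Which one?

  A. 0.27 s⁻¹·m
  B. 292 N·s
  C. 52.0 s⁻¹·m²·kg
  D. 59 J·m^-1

Reference: kg·m·s⁻¹.
Each option:
  A. m·s⁻¹
  B. N·s = kg·m·s⁻²·s = kg·m·s⁻¹  ← same
  C. kg·m²·s⁻¹
  D. J·m⁻¹ = N·m·m⁻¹ = kg·m·s⁻²
Only B. matches kg·m·s⁻¹.

B.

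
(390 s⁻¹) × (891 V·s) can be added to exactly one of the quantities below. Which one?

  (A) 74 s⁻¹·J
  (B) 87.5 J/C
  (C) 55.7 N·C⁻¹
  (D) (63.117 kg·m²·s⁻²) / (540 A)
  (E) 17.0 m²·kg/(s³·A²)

Reference: [s⁻¹] · [kg·m²·s⁻²·A⁻¹] = kg·m²·s⁻³·A⁻¹.
Each option:
  (A) J·s⁻¹ = N·m·s⁻¹ = kg·m²·s⁻³
  (B) J·C⁻¹ = N·m·(s·A)⁻¹ = kg·m²·s⁻³·A⁻¹  ← same
  (C) N·C⁻¹ = kg·m·s⁻²·(s·A)⁻¹ = kg·m·s⁻³·A⁻¹
  (D) [kg·m²·s⁻²] / [A] = kg·m²·s⁻²·A⁻¹
  (E) kg·m²·s⁻³·A⁻²
Only (B) matches kg·m²·s⁻³·A⁻¹.

(B)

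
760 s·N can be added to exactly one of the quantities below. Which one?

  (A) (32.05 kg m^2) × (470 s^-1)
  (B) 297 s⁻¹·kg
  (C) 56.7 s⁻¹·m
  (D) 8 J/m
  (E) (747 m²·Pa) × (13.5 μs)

Reference: N·s = kg·m·s⁻²·s = kg·m·s⁻¹.
Each option:
  (A) [kg·m²] · [s⁻¹] = kg·m²·s⁻¹
  (B) kg·s⁻¹
  (C) m·s⁻¹
  (D) J·m⁻¹ = N·m·m⁻¹ = kg·m·s⁻²
  (E) [kg·m·s⁻²] · [s] = kg·m·s⁻¹  ← same
Only (E) matches kg·m·s⁻¹.

(E)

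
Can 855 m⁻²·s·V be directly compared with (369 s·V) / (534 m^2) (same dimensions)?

Work out the base dimensions of each:
  855 m⁻²·s·V:  V·s·m⁻² = J·C⁻¹·s·m⁻² = kg·s⁻²·A⁻¹
  (369 s·V) / (534 m^2):  [kg·m²·s⁻²·A⁻¹] / [m²] = kg·s⁻²·A⁻¹
Both are kg·s⁻²·A⁻¹, so they have the same dimensions and can be added.

Yes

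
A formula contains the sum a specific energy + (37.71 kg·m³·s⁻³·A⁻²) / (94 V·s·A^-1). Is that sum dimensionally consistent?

Dimensions:
  a specific energy:  [specific energy] = m²·s⁻²
  (37.71 kg·m³·s⁻³·A⁻²) / (94 V·s·A^-1):  [kg·m³·s⁻³·A⁻²] / [kg·m²·s⁻²·A⁻²] = m·s⁻¹
m²·s⁻² ≠ m·s⁻¹, so they cannot be added.

No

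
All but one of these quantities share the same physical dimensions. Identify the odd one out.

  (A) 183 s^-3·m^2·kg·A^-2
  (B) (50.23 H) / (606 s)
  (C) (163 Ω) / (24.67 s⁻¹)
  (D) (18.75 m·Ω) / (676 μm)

(C)

In SI base units:
  (A) kg·m²·s⁻³·A⁻²
  (B) [kg·m²·s⁻²·A⁻²] / [s] = kg·m²·s⁻³·A⁻²
  (C) [kg·m²·s⁻³·A⁻²] / [s⁻¹] = kg·m²·s⁻²·A⁻²
  (D) [kg·m³·s⁻³·A⁻²] / [m] = kg·m²·s⁻³·A⁻²
All reduce to kg·m²·s⁻³·A⁻² except (C), which is kg·m²·s⁻²·A⁻².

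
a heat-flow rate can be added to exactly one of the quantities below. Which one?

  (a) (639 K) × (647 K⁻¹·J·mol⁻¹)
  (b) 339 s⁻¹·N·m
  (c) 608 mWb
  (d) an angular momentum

(b)

Reference: [heat-flow rate] = kg·m²·s⁻³.
Each option:
  (a) [K] · [kg·m²·s⁻²·K⁻¹·mol⁻¹] = kg·m²·s⁻²·mol⁻¹
  (b) N·m·s⁻¹ = kg·m·s⁻²·m·s⁻¹ = kg·m²·s⁻³  ← same
  (c) Wb = V·s = kg·m²·s⁻²·A⁻¹
  (d) [angular momentum] = kg·m²·s⁻¹
Only (b) matches kg·m²·s⁻³.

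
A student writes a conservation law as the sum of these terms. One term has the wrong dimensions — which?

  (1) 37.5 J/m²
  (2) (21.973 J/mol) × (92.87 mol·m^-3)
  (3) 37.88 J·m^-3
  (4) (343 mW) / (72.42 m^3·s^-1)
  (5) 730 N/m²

Reduce each to base SI dimensions:
  (1) J·m⁻² = N·m·m⁻² = kg·s⁻²
  (2) [kg·m²·s⁻²·mol⁻¹] · [m⁻³·mol] = kg·m⁻¹·s⁻²
  (3) J·m⁻³ = N·m·m⁻³ = kg·m⁻¹·s⁻²
  (4) [kg·m²·s⁻³] / [m³·s⁻¹] = kg·m⁻¹·s⁻²
  (5) N·m⁻² = kg·m·s⁻²·m⁻² = kg·m⁻¹·s⁻²
All reduce to kg·m⁻¹·s⁻² except (1), which is kg·s⁻².

(1)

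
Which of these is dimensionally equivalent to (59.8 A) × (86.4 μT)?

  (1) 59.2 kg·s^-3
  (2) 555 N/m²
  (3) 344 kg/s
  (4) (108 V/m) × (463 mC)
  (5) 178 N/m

(5)

Reference: [A] · [kg·s⁻²·A⁻¹] = kg·s⁻².
Each option:
  (1) kg·s⁻³
  (2) N·m⁻² = kg·m·s⁻²·m⁻² = kg·m⁻¹·s⁻²
  (3) kg·s⁻¹
  (4) [kg·m·s⁻³·A⁻¹] · [s·A] = kg·m·s⁻²
  (5) N·m⁻¹ = kg·m·s⁻²·m⁻¹ = kg·s⁻²  ← same
Only (5) matches kg·s⁻².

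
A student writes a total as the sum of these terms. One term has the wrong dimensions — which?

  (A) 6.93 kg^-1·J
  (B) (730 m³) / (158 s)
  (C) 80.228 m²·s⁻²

In SI base units:
  (A) J·kg⁻¹ = N·m·kg⁻¹ = m²·s⁻²
  (B) [m³] / [s] = m³·s⁻¹
  (C) m²·s⁻²
All reduce to m²·s⁻² except (B), which is m³·s⁻¹.

(B)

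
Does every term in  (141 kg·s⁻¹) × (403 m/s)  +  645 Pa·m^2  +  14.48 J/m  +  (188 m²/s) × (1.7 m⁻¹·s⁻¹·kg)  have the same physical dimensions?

Yes

Dimensions:
  (141 kg·s⁻¹) × (403 m/s):  [kg·s⁻¹] · [m·s⁻¹] = kg·m·s⁻²
  645 Pa·m^2:  Pa·m² = N·m⁻²·m² = kg·m·s⁻²
  14.48 J/m:  J·m⁻¹ = N·m·m⁻¹ = kg·m·s⁻²
  (188 m²/s) × (1.7 m⁻¹·s⁻¹·kg):  [m²·s⁻¹] · [kg·m⁻¹·s⁻¹] = kg·m·s⁻²
Every term reduces to kg·m·s⁻².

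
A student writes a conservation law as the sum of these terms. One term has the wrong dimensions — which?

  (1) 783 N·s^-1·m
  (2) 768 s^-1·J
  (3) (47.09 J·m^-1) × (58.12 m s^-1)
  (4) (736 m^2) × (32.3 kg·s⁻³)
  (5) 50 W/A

(5)

Dimensions:
  (1) N·m·s⁻¹ = kg·m·s⁻²·m·s⁻¹ = kg·m²·s⁻³
  (2) J·s⁻¹ = N·m·s⁻¹ = kg·m²·s⁻³
  (3) [kg·m·s⁻²] · [m·s⁻¹] = kg·m²·s⁻³
  (4) [m²] · [kg·s⁻³] = kg·m²·s⁻³
  (5) W·A⁻¹ = J·s⁻¹·A⁻¹ = kg·m²·s⁻³·A⁻¹
All reduce to kg·m²·s⁻³ except (5), which is kg·m²·s⁻³·A⁻¹.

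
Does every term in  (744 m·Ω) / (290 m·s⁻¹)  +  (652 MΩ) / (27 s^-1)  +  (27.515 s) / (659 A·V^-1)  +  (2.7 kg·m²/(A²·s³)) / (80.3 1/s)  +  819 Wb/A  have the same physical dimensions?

Dimensions:
  (744 m·Ω) / (290 m·s⁻¹):  [kg·m³·s⁻³·A⁻²] / [m·s⁻¹] = kg·m²·s⁻²·A⁻²
  (652 MΩ) / (27 s^-1):  [kg·m²·s⁻³·A⁻²] / [s⁻¹] = kg·m²·s⁻²·A⁻²
  (27.515 s) / (659 A·V^-1):  [s] / [kg⁻¹·m⁻²·s³·A²] = kg·m²·s⁻²·A⁻²
  (2.7 kg·m²/(A²·s³)) / (80.3 1/s):  [kg·m²·s⁻³·A⁻²] / [s⁻¹] = kg·m²·s⁻²·A⁻²
  819 Wb/A:  Wb·A⁻¹ = V·s·A⁻¹ = kg·m²·s⁻²·A⁻²
Every term reduces to kg·m²·s⁻²·A⁻².

Yes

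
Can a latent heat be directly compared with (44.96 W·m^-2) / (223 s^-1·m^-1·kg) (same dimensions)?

Work out the base dimensions of each:
  a latent heat:  [latent heat] = m²·s⁻²
  (44.96 W·m^-2) / (223 s^-1·m^-1·kg):  [kg·s⁻³] / [kg·m⁻¹·s⁻¹] = m·s⁻²
m²·s⁻² ≠ m·s⁻², so they cannot be added.

No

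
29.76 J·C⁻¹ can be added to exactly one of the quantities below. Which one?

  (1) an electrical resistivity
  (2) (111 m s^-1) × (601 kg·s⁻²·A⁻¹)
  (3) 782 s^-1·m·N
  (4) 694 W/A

(4)

Reference: J·C⁻¹ = N·m·(s·A)⁻¹ = kg·m²·s⁻³·A⁻¹.
Each option:
  (1) [electrical resistivity] = kg·m³·s⁻³·A⁻²
  (2) [m·s⁻¹] · [kg·s⁻²·A⁻¹] = kg·m·s⁻³·A⁻¹
  (3) N·m·s⁻¹ = kg·m·s⁻²·m·s⁻¹ = kg·m²·s⁻³
  (4) W·A⁻¹ = J·s⁻¹·A⁻¹ = kg·m²·s⁻³·A⁻¹  ← same
Only (4) matches kg·m²·s⁻³·A⁻¹.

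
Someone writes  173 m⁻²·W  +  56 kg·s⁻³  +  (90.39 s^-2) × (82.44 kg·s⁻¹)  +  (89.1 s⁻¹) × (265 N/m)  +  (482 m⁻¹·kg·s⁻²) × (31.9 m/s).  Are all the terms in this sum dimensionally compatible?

Dimensions:
  173 m⁻²·W:  W·m⁻² = J·s⁻¹·m⁻² = kg·s⁻³
  56 kg·s⁻³:  kg·s⁻³
  (90.39 s^-2) × (82.44 kg·s⁻¹):  [s⁻²] · [kg·s⁻¹] = kg·s⁻³
  (89.1 s⁻¹) × (265 N/m):  [s⁻¹] · [kg·s⁻²] = kg·s⁻³
  (482 m⁻¹·kg·s⁻²) × (31.9 m/s):  [kg·m⁻¹·s⁻²] · [m·s⁻¹] = kg·s⁻³
Every term reduces to kg·s⁻³.

Yes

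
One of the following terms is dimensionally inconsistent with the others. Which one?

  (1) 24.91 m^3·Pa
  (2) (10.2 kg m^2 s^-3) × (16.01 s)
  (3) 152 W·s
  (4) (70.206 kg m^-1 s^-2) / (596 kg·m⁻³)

(4)

Dimensions:
  (1) Pa·m³ = N·m⁻²·m³ = kg·m²·s⁻²
  (2) [kg·m²·s⁻³] · [s] = kg·m²·s⁻²
  (3) W·s = J·s⁻¹·s = kg·m²·s⁻²
  (4) [kg·m⁻¹·s⁻²] / [kg·m⁻³] = m²·s⁻²
All reduce to kg·m²·s⁻² except (4), which is m²·s⁻².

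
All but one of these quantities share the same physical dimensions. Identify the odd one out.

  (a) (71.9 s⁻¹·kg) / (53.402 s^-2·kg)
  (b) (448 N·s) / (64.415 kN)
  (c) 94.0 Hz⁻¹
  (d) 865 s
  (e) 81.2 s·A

Work out the base dimensions of each:
  (a) [kg·s⁻¹] / [kg·s⁻²] = s
  (b) [kg·m·s⁻¹] / [kg·m·s⁻²] = s
  (c) Hz⁻¹ = (s⁻¹)⁻¹ = s
  (d) s
  (e) A·s = s·A
All reduce to s except (e), which is s·A.

(e)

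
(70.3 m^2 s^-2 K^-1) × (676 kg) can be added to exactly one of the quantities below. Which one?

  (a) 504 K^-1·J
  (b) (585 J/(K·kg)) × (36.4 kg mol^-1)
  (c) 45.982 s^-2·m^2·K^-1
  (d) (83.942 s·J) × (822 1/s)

(a)

Reference: [m²·s⁻²·K⁻¹] · [kg] = kg·m²·s⁻²·K⁻¹.
Each option:
  (a) J·K⁻¹ = N·m·K⁻¹ = kg·m²·s⁻²·K⁻¹  ← same
  (b) [m²·s⁻²·K⁻¹] · [kg·mol⁻¹] = kg·m²·s⁻²·K⁻¹·mol⁻¹
  (c) m²·s⁻²·K⁻¹
  (d) [kg·m²·s⁻¹] · [s⁻¹] = kg·m²·s⁻²
Only (a) matches kg·m²·s⁻²·K⁻¹.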